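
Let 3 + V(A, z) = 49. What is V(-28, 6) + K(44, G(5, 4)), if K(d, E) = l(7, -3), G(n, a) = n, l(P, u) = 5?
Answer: 51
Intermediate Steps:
V(A, z) = 46 (V(A, z) = -3 + 49 = 46)
K(d, E) = 5
V(-28, 6) + K(44, G(5, 4)) = 46 + 5 = 51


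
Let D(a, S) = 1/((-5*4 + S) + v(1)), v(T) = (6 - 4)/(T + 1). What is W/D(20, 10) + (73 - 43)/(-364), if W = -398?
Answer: 651909/182 ≈ 3581.9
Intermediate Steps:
v(T) = 2/(1 + T)
D(a, S) = 1/(-19 + S) (D(a, S) = 1/((-5*4 + S) + 2/(1 + 1)) = 1/((-20 + S) + 2/2) = 1/((-20 + S) + 2*(½)) = 1/((-20 + S) + 1) = 1/(-19 + S))
W/D(20, 10) + (73 - 43)/(-364) = -398/(1/(-19 + 10)) + (73 - 43)/(-364) = -398/(1/(-9)) + 30*(-1/364) = -398/(-⅑) - 15/182 = -398*(-9) - 15/182 = 3582 - 15/182 = 651909/182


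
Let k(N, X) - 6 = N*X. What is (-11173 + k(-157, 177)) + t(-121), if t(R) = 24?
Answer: -38932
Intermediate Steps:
k(N, X) = 6 + N*X
(-11173 + k(-157, 177)) + t(-121) = (-11173 + (6 - 157*177)) + 24 = (-11173 + (6 - 27789)) + 24 = (-11173 - 27783) + 24 = -38956 + 24 = -38932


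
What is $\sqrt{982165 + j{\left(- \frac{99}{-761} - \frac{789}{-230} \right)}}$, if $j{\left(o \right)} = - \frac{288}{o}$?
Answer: $\frac{\sqrt{42379875034009645}}{207733} \approx 991.0$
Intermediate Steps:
$\sqrt{982165 + j{\left(- \frac{99}{-761} - \frac{789}{-230} \right)}} = \sqrt{982165 - \frac{288}{- \frac{99}{-761} - \frac{789}{-230}}} = \sqrt{982165 - \frac{288}{\left(-99\right) \left(- \frac{1}{761}\right) - - \frac{789}{230}}} = \sqrt{982165 - \frac{288}{\frac{99}{761} + \frac{789}{230}}} = \sqrt{982165 - \frac{288}{\frac{623199}{175030}}} = \sqrt{982165 - \frac{16802880}{207733}} = \sqrt{\frac{204011279065}{207733}} = \frac{\sqrt{42379875034009645}}{207733}$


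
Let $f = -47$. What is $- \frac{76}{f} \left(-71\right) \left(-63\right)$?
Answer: $\frac{339948}{47} \approx 7232.9$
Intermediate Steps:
$- \frac{76}{f} \left(-71\right) \left(-63\right) = - \frac{76}{-47} \left(-71\right) \left(-63\right) = \left(-76\right) \left(- \frac{1}{47}\right) \left(-71\right) \left(-63\right) = \frac{76}{47} \left(-71\right) \left(-63\right) = \left(- \frac{5396}{47}\right) \left(-63\right) = \frac{339948}{47}$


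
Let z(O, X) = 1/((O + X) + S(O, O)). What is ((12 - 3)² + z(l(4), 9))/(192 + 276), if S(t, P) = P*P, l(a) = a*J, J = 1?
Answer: 1175/6786 ≈ 0.17315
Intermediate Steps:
l(a) = a (l(a) = a*1 = a)
S(t, P) = P²
z(O, X) = 1/(O + X + O²) (z(O, X) = 1/((O + X) + O²) = 1/(O + X + O²))
((12 - 3)² + z(l(4), 9))/(192 + 276) = ((12 - 3)² + 1/(4 + 9 + 4²))/(192 + 276) = (9² + 1/(4 + 9 + 16))/468 = (81 + 1/29)*(1/468) = (2350/29)*(1/468) = 1175/6786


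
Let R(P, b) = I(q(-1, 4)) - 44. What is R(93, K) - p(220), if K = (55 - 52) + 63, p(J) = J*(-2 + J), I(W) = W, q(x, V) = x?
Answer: -48005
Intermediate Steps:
K = 66 (K = 3 + 63 = 66)
R(P, b) = -45 (R(P, b) = -1 - 44 = -45)
R(93, K) - p(220) = -45 - 220*(-2 + 220) = -45 - 220*218 = -45 - 1*47960 = -45 - 47960 = -48005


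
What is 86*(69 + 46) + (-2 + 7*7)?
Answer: 9937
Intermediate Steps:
86*(69 + 46) + (-2 + 7*7) = 86*115 + (-2 + 49) = 9890 + 47 = 9937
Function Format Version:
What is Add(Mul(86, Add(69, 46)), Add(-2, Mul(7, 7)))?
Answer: 9937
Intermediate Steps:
Add(Mul(86, Add(69, 46)), Add(-2, Mul(7, 7))) = Add(Mul(86, 115), Add(-2, 49)) = Add(9890, 47) = 9937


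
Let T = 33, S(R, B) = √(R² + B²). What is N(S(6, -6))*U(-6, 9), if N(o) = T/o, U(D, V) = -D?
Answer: 33*√2/2 ≈ 23.335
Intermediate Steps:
S(R, B) = √(B² + R²)
N(o) = 33/o
N(S(6, -6))*U(-6, 9) = (33/(√((-6)² + 6²)))*(-1*(-6)) = (33/(√(36 + 36)))*6 = (33/(√72))*6 = (33/((6*√2)))*6 = (33*(√2/12))*6 = (11*√2/4)*6 = 33*√2/2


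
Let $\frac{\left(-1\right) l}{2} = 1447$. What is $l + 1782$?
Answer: $-1112$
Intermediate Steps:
$l = -2894$ ($l = \left(-2\right) 1447 = -2894$)
$l + 1782 = -2894 + 1782 = -1112$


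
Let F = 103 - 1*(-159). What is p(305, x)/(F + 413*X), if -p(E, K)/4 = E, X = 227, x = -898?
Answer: -1220/94013 ≈ -0.012977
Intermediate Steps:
p(E, K) = -4*E
F = 262 (F = 103 + 159 = 262)
p(305, x)/(F + 413*X) = (-4*305)/(262 + 413*227) = -1220/(262 + 93751) = -1220/94013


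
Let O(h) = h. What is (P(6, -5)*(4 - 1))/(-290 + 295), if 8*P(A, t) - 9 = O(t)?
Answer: 3/10 ≈ 0.30000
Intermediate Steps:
P(A, t) = 9/8 + t/8
(P(6, -5)*(4 - 1))/(-290 + 295) = ((9/8 + (⅛)*(-5))*(4 - 1))/(-290 + 295) = ((9/8 - 5/8)*3)/5 = ((½)*3)*(⅕) = (3/2)*(⅕) = 3/10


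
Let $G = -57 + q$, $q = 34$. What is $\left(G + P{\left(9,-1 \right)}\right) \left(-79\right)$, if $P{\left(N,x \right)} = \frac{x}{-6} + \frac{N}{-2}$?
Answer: $\frac{6478}{3} \approx 2159.3$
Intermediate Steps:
$G = -23$ ($G = -57 + 34 = -23$)
$P{\left(N,x \right)} = - \frac{N}{2} - \frac{x}{6}$ ($P{\left(N,x \right)} = x \left(- \frac{1}{6}\right) + N \left(- \frac{1}{2}\right) = - \frac{x}{6} - \frac{N}{2} = - \frac{N}{2} - \frac{x}{6}$)
$\left(G + P{\left(9,-1 \right)}\right) \left(-79\right) = \left(-23 - \frac{13}{3}\right) \left(-79\right) = \left(- \frac{82}{3}\right) \left(-79\right) = \frac{6478}{3}$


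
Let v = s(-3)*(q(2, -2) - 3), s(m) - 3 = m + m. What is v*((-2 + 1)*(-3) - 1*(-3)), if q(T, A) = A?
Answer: 90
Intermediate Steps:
s(m) = 3 + 2*m (s(m) = 3 + (m + m) = 3 + 2*m)
v = 15 (v = (3 + 2*(-3))*(-2 - 3) = (3 - 6)*(-5) = -3*(-5) = 15)
v*((-2 + 1)*(-3) - 1*(-3)) = 15*((-2 + 1)*(-3) - 1*(-3)) = 15*(-1*(-3) + 3) = 15*(3 + 3) = 15*6 = 90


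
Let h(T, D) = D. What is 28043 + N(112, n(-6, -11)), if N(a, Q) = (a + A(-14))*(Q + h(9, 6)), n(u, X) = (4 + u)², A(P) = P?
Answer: 29023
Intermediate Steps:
N(a, Q) = (-14 + a)*(6 + Q) (N(a, Q) = (a - 14)*(Q + 6) = (-14 + a)*(6 + Q))
28043 + N(112, n(-6, -11)) = 28043 + (-84 - 14*(4 - 6)² + 6*112 + (4 - 6)²*112) = 28043 + (-84 - 14*(-2)² + 672 + (-2)²*112) = 28043 + (-84 - 14*4 + 672 + 4*112) = 28043 + (-84 - 56 + 672 + 448) = 28043 + 980 = 29023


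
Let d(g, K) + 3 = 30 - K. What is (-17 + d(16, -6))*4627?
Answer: 74032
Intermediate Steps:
d(g, K) = 27 - K (d(g, K) = -3 + (30 - K) = 27 - K)
(-17 + d(16, -6))*4627 = (-17 + (27 - 1*(-6)))*4627 = (-17 + (27 + 6))*4627 = (-17 + 33)*4627 = 16*4627 = 74032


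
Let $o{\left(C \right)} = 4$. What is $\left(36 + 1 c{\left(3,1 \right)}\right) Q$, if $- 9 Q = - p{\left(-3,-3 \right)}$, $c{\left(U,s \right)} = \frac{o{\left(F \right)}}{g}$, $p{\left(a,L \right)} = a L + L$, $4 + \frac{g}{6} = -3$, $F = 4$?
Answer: $\frac{1508}{63} \approx 23.936$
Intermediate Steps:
$g = -42$ ($g = -24 + 6 \left(-3\right) = -24 - 18 = -42$)
$p{\left(a,L \right)} = L + L a$ ($p{\left(a,L \right)} = L a + L = L + L a$)
$c{\left(U,s \right)} = - \frac{2}{21}$ ($c{\left(U,s \right)} = \frac{4}{-42} = 4 \left(- \frac{1}{42}\right) = - \frac{2}{21}$)
$Q = \frac{2}{3}$ ($Q = - \frac{\left(-1\right) \left(- 3 \left(1 - 3\right)\right)}{9} = - \frac{\left(-1\right) \left(\left(-3\right) \left(-2\right)\right)}{9} = - \frac{\left(-1\right) 6}{9} = \left(- \frac{1}{9}\right) \left(-6\right) = \frac{2}{3} \approx 0.66667$)
$\left(36 + 1 c{\left(3,1 \right)}\right) Q = \left(36 + 1 \left(- \frac{2}{21}\right)\right) \frac{2}{3} = \left(36 - \frac{2}{21}\right) \frac{2}{3} = \frac{754}{21} \cdot \frac{2}{3} = \frac{1508}{63}$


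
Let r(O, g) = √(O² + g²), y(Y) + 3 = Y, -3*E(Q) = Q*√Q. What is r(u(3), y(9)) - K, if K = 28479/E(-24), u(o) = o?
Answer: 3*√5 + 9493*I*√6/32 ≈ 6.7082 + 726.66*I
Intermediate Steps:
E(Q) = -Q^(3/2)/3 (E(Q) = -Q*√Q/3 = -Q^(3/2)/3)
y(Y) = -3 + Y
K = -9493*I*√6/32 (K = 28479/((-(-16)*I*√6)) = 28479/((16*I*√6)) = 28479*(-I*√6/96) = -9493*I*√6/32 ≈ -726.66*I)
r(u(3), y(9)) - K = √(3² + (-3 + 9)²) - (-9493)*I*√6/32 = √(9 + 6²) + 9493*I*√6/32 = √(9 + 36) + 9493*I*√6/32 = √45 + 9493*I*√6/32 = 3*√5 + 9493*I*√6/32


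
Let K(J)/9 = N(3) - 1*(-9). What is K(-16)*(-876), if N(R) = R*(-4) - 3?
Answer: 47304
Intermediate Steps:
N(R) = -3 - 4*R (N(R) = -4*R - 3 = -3 - 4*R)
K(J) = -54 (K(J) = 9*((-3 - 4*3) - 1*(-9)) = 9*((-3 - 12) + 9) = 9*(-15 + 9) = 9*(-6) = -54)
K(-16)*(-876) = -54*(-876) = 47304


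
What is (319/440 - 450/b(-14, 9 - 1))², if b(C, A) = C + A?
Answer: 9174841/1600 ≈ 5734.3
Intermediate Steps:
b(C, A) = A + C
(319/440 - 450/b(-14, 9 - 1))² = (319/440 - 450/((9 - 1) - 14))² = (319*(1/440) - 450/(8 - 14))² = (29/40 - 450/(-6))² = (29/40 - 450*(-⅙))² = (29/40 + 75)² = (3029/40)² = 9174841/1600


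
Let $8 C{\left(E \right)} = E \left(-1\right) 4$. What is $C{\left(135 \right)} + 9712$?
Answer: $\frac{19289}{2} \approx 9644.5$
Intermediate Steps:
$C{\left(E \right)} = - \frac{E}{2}$ ($C{\left(E \right)} = \frac{E \left(-1\right) 4}{8} = \frac{- E 4}{8} = \frac{\left(-4\right) E}{8} = - \frac{E}{2}$)
$C{\left(135 \right)} + 9712 = \left(- \frac{1}{2}\right) 135 + 9712 = - \frac{135}{2} + 9712 = \frac{19289}{2}$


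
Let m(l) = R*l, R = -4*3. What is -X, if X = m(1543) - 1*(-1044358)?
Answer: -1025842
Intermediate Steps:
R = -12
m(l) = -12*l
X = 1025842 (X = -12*1543 - 1*(-1044358) = -18516 + 1044358 = 1025842)
-X = -1*1025842 = -1025842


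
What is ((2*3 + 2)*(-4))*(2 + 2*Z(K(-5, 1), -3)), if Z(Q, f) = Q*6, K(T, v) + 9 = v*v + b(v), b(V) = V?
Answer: 2624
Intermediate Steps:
K(T, v) = -9 + v + v**2 (K(T, v) = -9 + (v*v + v) = -9 + (v**2 + v) = -9 + (v + v**2) = -9 + v + v**2)
Z(Q, f) = 6*Q
((2*3 + 2)*(-4))*(2 + 2*Z(K(-5, 1), -3)) = ((2*3 + 2)*(-4))*(2 + 2*(6*(-9 + 1 + 1**2))) = ((6 + 2)*(-4))*(2 + 2*(6*(-9 + 1 + 1))) = (8*(-4))*(2 + 2*(6*(-7))) = -32*(2 + 2*(-42)) = -32*(2 - 84) = -32*(-82) = 2624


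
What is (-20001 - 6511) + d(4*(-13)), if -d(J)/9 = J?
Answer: -26044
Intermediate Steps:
d(J) = -9*J
(-20001 - 6511) + d(4*(-13)) = (-20001 - 6511) - 36*(-13) = -26512 - 9*(-52) = -26512 + 468 = -26044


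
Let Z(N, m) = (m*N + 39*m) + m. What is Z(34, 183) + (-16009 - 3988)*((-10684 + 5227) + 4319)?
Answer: 22770128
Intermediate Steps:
Z(N, m) = 40*m + N*m (Z(N, m) = (N*m + 39*m) + m = (39*m + N*m) + m = 40*m + N*m)
Z(34, 183) + (-16009 - 3988)*((-10684 + 5227) + 4319) = 183*(40 + 34) + (-16009 - 3988)*((-10684 + 5227) + 4319) = 183*74 - 19997*(-5457 + 4319) = 13542 - 19997*(-1138) = 13542 + 22756586 = 22770128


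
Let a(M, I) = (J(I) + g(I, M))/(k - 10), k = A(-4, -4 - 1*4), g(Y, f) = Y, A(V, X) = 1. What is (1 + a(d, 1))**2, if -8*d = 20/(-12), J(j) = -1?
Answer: 1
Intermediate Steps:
k = 1
d = 5/24 (d = -5/(2*(-12)) = -5*(-1)/(2*12) = -1/8*(-5/3) = 5/24 ≈ 0.20833)
a(M, I) = 1/9 - I/9 (a(M, I) = (-1 + I)/(1 - 10) = (-1 + I)/(-9) = (-1 + I)*(-1/9) = 1/9 - I/9)
(1 + a(d, 1))**2 = (1 + (1/9 - 1/9*1))**2 = (1 + (1/9 - 1/9))**2 = (1 + 0)**2 = 1**2 = 1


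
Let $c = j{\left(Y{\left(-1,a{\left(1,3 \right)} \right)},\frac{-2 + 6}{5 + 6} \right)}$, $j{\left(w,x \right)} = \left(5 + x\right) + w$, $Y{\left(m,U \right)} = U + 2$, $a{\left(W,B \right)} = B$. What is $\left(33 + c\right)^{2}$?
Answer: $\frac{227529}{121} \approx 1880.4$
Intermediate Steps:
$Y{\left(m,U \right)} = 2 + U$
$j{\left(w,x \right)} = 5 + w + x$
$c = \frac{114}{11}$ ($c = 5 + \left(2 + 3\right) + \frac{-2 + 6}{5 + 6} = 5 + 5 + \frac{4}{11} = \frac{114}{11} \approx 10.364$)
$\left(33 + c\right)^{2} = \left(33 + \frac{114}{11}\right)^{2} = \left(\frac{477}{11}\right)^{2} = \frac{227529}{121}$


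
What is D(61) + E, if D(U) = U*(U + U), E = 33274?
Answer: 40716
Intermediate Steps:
D(U) = 2*U**2 (D(U) = U*(2*U) = 2*U**2)
D(61) + E = 2*61**2 + 33274 = 2*3721 + 33274 = 7442 + 33274 = 40716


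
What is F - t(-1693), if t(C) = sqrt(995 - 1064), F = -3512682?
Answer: -3512682 - I*sqrt(69) ≈ -3.5127e+6 - 8.3066*I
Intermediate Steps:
t(C) = I*sqrt(69) (t(C) = sqrt(-69) = I*sqrt(69))
F - t(-1693) = -3512682 - I*sqrt(69)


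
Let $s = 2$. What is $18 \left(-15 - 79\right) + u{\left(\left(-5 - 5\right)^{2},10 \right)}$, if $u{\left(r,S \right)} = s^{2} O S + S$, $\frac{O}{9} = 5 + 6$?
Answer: $2278$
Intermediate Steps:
$O = 99$ ($O = 9 \left(5 + 6\right) = 9 \cdot 11 = 99$)
$u{\left(r,S \right)} = 397 S$ ($u{\left(r,S \right)} = 2^{2} \cdot 99 S + S = 4 \cdot 99 S + S = 396 S + S = 397 S$)
$18 \left(-15 - 79\right) + u{\left(\left(-5 - 5\right)^{2},10 \right)} = 18 \left(-15 - 79\right) + 397 \cdot 10 = 18 \left(-94\right) + 3970 = -1692 + 3970 = 2278$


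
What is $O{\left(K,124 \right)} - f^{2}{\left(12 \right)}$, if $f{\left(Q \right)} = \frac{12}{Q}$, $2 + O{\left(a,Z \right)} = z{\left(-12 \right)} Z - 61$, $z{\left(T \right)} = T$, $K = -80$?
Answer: $-1552$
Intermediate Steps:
$O{\left(a,Z \right)} = -63 - 12 Z$ ($O{\left(a,Z \right)} = -2 - \left(61 + 12 Z\right) = -63 - 12 Z$)
$O{\left(K,124 \right)} - f^{2}{\left(12 \right)} = \left(-63 - 1488\right) - \left(\frac{12}{12}\right)^{2} = \left(-63 - 1488\right) - \left(12 \cdot \frac{1}{12}\right)^{2} = -1551 - 1^{2} = -1551 - 1 = -1552$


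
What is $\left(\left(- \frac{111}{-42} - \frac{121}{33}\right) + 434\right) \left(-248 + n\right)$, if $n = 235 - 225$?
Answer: $- \frac{309145}{3} \approx -1.0305 \cdot 10^{5}$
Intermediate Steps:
$n = 10$
$\left(\left(- \frac{111}{-42} - \frac{121}{33}\right) + 434\right) \left(-248 + n\right) = \left(\left(- \frac{111}{-42} - \frac{121}{33}\right) + 434\right) \left(-248 + 10\right) = \left(\left(\left(-111\right) \left(- \frac{1}{42}\right) - \frac{11}{3}\right) + 434\right) \left(-238\right) = \left(\left(\frac{37}{14} - \frac{11}{3}\right) + 434\right) \left(-238\right) = \left(- \frac{43}{42} + 434\right) \left(-238\right) = \frac{18185}{42} \left(-238\right) = - \frac{309145}{3}$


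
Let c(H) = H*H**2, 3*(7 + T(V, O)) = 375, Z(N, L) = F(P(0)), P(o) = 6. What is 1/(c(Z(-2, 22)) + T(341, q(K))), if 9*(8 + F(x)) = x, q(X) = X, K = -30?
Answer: -27/7462 ≈ -0.0036183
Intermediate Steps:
F(x) = -8 + x/9
Z(N, L) = -22/3 (Z(N, L) = -8 + (1/9)*6 = -8 + 2/3 = -22/3)
T(V, O) = 118 (T(V, O) = -7 + (1/3)*375 = -7 + 125 = 118)
c(H) = H**3
1/(c(Z(-2, 22)) + T(341, q(K))) = 1/((-22/3)**3 + 118) = 1/(-10648/27 + 118) = 1/(-7462/27) = -27/7462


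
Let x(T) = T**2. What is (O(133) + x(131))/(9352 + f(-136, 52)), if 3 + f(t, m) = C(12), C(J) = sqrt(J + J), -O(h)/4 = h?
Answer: 155464521/87403777 - 33258*sqrt(6)/87403777 ≈ 1.7778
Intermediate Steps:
O(h) = -4*h
C(J) = sqrt(2)*sqrt(J) (C(J) = sqrt(2*J) = sqrt(2)*sqrt(J))
f(t, m) = -3 + 2*sqrt(6) (f(t, m) = -3 + sqrt(2)*sqrt(12) = -3 + sqrt(2)*(2*sqrt(3)) = -3 + 2*sqrt(6))
(O(133) + x(131))/(9352 + f(-136, 52)) = (-4*133 + 131**2)/(9352 + (-3 + 2*sqrt(6))) = (-532 + 17161)/(9349 + 2*sqrt(6)) = 16629/(9349 + 2*sqrt(6))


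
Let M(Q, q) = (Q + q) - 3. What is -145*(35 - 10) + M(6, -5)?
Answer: -3627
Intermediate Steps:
M(Q, q) = -3 + Q + q
-145*(35 - 10) + M(6, -5) = -145*(35 - 10) + (-3 + 6 - 5) = -145*25 - 2 = -3625 - 2 = -3627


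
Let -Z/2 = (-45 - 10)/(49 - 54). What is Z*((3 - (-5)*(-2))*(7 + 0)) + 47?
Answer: 1125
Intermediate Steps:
Z = -22 (Z = -2*(-45 - 10)/(49 - 54) = -(-110)/(-5) = -(-110)*(-1)/5 = -2*11 = -22)
Z*((3 - (-5)*(-2))*(7 + 0)) + 47 = -22*(3 - (-5)*(-2))*(7 + 0) + 47 = -22*(3 - 1*10)*7 + 47 = -22*(3 - 10)*7 + 47 = -(-154)*7 + 47 = -22*(-49) + 47 = 1078 + 47 = 1125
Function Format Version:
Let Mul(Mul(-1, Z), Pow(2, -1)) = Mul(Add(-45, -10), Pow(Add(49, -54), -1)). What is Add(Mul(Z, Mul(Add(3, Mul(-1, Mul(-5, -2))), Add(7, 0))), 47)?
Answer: 1125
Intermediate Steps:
Z = -22 (Z = Mul(-2, Mul(Add(-45, -10), Pow(Add(49, -54), -1))) = Mul(-2, Mul(-55, Pow(-5, -1))) = Mul(-2, Mul(-55, Rational(-1, 5))) = Mul(-2, 11) = -22)
Add(Mul(Z, Mul(Add(3, Mul(-1, Mul(-5, -2))), Add(7, 0))), 47) = Add(Mul(-22, Mul(Add(3, Mul(-1, Mul(-5, -2))), Add(7, 0))), 47) = Add(Mul(-22, Mul(Add(3, Mul(-1, 10)), 7)), 47) = Add(Mul(-22, Mul(Add(3, -10), 7)), 47) = Add(Mul(-22, Mul(-7, 7)), 47) = Add(Mul(-22, -49), 47) = Add(1078, 47) = 1125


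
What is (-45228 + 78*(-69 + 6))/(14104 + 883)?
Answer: -50142/14987 ≈ -3.3457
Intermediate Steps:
(-45228 + 78*(-69 + 6))/(14104 + 883) = (-45228 + 78*(-63))/14987 = (-45228 - 4914)*(1/14987) = -50142*1/14987 = -50142/14987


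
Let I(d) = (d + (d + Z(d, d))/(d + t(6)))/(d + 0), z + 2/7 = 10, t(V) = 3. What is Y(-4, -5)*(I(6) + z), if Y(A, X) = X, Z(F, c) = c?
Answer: -3445/63 ≈ -54.683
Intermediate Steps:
z = 68/7 (z = -2/7 + 10 = 68/7 ≈ 9.7143)
I(d) = (d + 2*d/(3 + d))/d (I(d) = (d + (d + d)/(d + 3))/(d + 0) = (d + (2*d)/(3 + d))/d = (d + 2*d/(3 + d))/d)
Y(-4, -5)*(I(6) + z) = -5*((5 + 6)/(3 + 6) + 68/7) = -5*(11/9 + 68/7) = -5*689/63 = -3445/63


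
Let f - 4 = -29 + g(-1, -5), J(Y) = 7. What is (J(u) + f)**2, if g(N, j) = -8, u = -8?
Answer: 676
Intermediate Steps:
f = -33 (f = 4 + (-29 - 8) = 4 - 37 = -33)
(J(u) + f)**2 = (7 - 33)**2 = (-26)**2 = 676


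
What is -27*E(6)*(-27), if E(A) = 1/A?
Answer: 243/2 ≈ 121.50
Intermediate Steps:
-27*E(6)*(-27) = -27/6*(-27) = -27*⅙*(-27) = -9/2*(-27) = 243/2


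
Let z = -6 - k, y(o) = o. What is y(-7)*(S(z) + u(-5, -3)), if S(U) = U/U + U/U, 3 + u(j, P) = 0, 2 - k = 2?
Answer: 7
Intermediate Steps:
k = 0 (k = 2 - 1*2 = 2 - 2 = 0)
u(j, P) = -3 (u(j, P) = -3 + 0 = -3)
z = -6 (z = -6 - 1*0 = -6 + 0 = -6)
S(U) = 2 (S(U) = 1 + 1 = 2)
y(-7)*(S(z) + u(-5, -3)) = -7*(2 - 3) = -7*(-1) = 7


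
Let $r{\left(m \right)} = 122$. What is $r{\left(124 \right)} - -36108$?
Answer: $36230$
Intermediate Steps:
$r{\left(124 \right)} - -36108 = 122 - -36108 = 122 + 36108 = 36230$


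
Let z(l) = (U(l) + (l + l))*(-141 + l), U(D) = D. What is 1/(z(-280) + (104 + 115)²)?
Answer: 1/401601 ≈ 2.4900e-6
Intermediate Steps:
z(l) = 3*l*(-141 + l) (z(l) = (l + (l + l))*(-141 + l) = (l + 2*l)*(-141 + l) = (3*l)*(-141 + l) = 3*l*(-141 + l))
1/(z(-280) + (104 + 115)²) = 1/(3*(-280)*(-141 - 280) + (104 + 115)²) = 1/(3*(-280)*(-421) + 219²) = 1/(353640 + 47961) = 1/401601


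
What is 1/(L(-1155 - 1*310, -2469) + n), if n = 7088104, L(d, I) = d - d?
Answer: 1/7088104 ≈ 1.4108e-7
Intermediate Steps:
L(d, I) = 0
1/(L(-1155 - 1*310, -2469) + n) = 1/(0 + 7088104) = 1/7088104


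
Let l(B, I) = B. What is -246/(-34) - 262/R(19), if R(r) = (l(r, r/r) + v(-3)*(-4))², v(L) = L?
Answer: 113749/16337 ≈ 6.9627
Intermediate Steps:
R(r) = (12 + r)² (R(r) = (r - 3*(-4))² = (r + 12)² = (12 + r)²)
-246/(-34) - 262/R(19) = -246/(-34) - 262/(12 + 19)² = -246*(-1/34) - 262/(31²) = 123/17 - 262/961 = 113749/16337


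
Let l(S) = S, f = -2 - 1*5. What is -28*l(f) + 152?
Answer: 348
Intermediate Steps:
f = -7 (f = -2 - 5 = -7)
-28*l(f) + 152 = -28*(-7) + 152 = 196 + 152 = 348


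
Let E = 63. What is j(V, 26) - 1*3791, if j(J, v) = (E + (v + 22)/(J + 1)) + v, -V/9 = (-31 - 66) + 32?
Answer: -1084662/293 ≈ -3701.9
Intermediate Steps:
V = 585 (V = -9*((-31 - 66) + 32) = -9*(-97 + 32) = -9*(-65) = 585)
j(J, v) = 63 + v + (22 + v)/(1 + J) (j(J, v) = (63 + (v + 22)/(J + 1)) + v = (63 + (22 + v)/(1 + J)) + v = 63 + v + (22 + v)/(1 + J))
j(V, 26) - 1*3791 = (85 + 2*26 + 63*585 + 585*26)/(1 + 585) - 1*3791 = (85 + 52 + 36855 + 15210)/586 - 3791 = (1/586)*52202 - 3791 = 26101/293 - 3791 = -1084662/293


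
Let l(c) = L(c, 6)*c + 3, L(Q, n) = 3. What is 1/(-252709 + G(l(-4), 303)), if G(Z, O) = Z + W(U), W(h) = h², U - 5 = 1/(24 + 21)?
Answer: -2025/511702874 ≈ -3.9574e-6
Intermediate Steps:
U = 226/45 (U = 5 + 1/(24 + 21) = 5 + 1/45 = 226/45 ≈ 5.0222)
l(c) = 3 + 3*c (l(c) = 3*c + 3 = 3 + 3*c)
G(Z, O) = 51076/2025 + Z (G(Z, O) = Z + (226/45)² = Z + 51076/2025 = 51076/2025 + Z)
1/(-252709 + G(l(-4), 303)) = 1/(-252709 + (51076/2025 + (3 + 3*(-4)))) = 1/(-252709 + (51076/2025 + (3 - 12))) = 1/(-252709 + (51076/2025 - 9)) = 1/(-252709 + 32851/2025) = 1/(-511702874/2025) = -2025/511702874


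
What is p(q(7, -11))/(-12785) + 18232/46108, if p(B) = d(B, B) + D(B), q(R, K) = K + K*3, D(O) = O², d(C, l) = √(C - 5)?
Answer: 35957758/147372695 - 7*I/12785 ≈ 0.24399 - 0.00054752*I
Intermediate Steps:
d(C, l) = √(-5 + C)
q(R, K) = 4*K (q(R, K) = K + 3*K = 4*K)
p(B) = B² + √(-5 + B) (p(B) = √(-5 + B) + B² = B² + √(-5 + B))
p(q(7, -11))/(-12785) + 18232/46108 = ((4*(-11))² + √(-5 + 4*(-11)))/(-12785) + 18232/46108 = ((-44)² + √(-5 - 44))*(-1/12785) + 18232*(1/46108) = (1936 + √(-49))*(-1/12785) + 4558/11527 = (1936 + 7*I)*(-1/12785) + 4558/11527 = (-1936/12785 - 7*I/12785) + 4558/11527 = 35957758/147372695 - 7*I/12785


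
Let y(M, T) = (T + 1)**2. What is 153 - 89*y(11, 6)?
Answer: -4208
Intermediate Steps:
y(M, T) = (1 + T)**2
153 - 89*y(11, 6) = 153 - 89*(1 + 6)**2 = 153 - 89*7**2 = 153 - 89*49 = 153 - 4361 = -4208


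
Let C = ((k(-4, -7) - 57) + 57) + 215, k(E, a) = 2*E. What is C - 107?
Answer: 100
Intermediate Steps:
C = 207 (C = ((2*(-4) - 57) + 57) + 215 = ((-8 - 57) + 57) + 215 = (-65 + 57) + 215 = -8 + 215 = 207)
C - 107 = 207 - 107 = 100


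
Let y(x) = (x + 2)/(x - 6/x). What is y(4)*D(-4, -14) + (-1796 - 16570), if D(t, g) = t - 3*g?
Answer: -91374/5 ≈ -18275.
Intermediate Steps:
y(x) = (2 + x)/(x - 6/x)
y(4)*D(-4, -14) + (-1796 - 16570) = (4*(2 + 4)/(-6 + 4**2))*(-4 - 3*(-14)) + (-1796 - 16570) = (4*6/(-6 + 16))*(-4 + 42) - 18366 = (4*6/10)*38 - 18366 = (4*(1/10)*6)*38 - 18366 = (12/5)*38 - 18366 = 456/5 - 18366 = -91374/5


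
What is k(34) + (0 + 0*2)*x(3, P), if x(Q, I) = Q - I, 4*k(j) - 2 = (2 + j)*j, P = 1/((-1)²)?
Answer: 613/2 ≈ 306.50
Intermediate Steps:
P = 1 (P = 1/1 = 1)
k(j) = ½ + j*(2 + j)/4 (k(j) = ½ + ((2 + j)*j)/4 = ½ + (j*(2 + j))/4 = ½ + j*(2 + j)/4)
k(34) + (0 + 0*2)*x(3, P) = (½ + (½)*34 + (¼)*34²) + (0 + 0*2)*(3 - 1*1) = (½ + 17 + (¼)*1156) + (0 + 0)*(3 - 1) = (½ + 17 + 289) + 0*2 = 613/2 + 0 = 613/2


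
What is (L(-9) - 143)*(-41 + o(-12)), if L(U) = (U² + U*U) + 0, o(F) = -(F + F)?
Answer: -323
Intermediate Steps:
o(F) = -2*F
L(U) = 2*U² (L(U) = (U² + U²) + 0 = 2*U² + 0 = 2*U²)
(L(-9) - 143)*(-41 + o(-12)) = (2*(-9)² - 143)*(-41 - 2*(-12)) = (2*81 - 143)*(-41 + 24) = (162 - 143)*(-17) = 19*(-17) = -323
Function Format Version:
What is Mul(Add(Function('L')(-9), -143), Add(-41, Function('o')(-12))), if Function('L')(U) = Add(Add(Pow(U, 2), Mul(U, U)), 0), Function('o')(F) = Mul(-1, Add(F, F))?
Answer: -323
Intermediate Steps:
Function('o')(F) = Mul(-2, F) (Function('o')(F) = Mul(-1, Mul(2, F)) = Mul(-2, F))
Function('L')(U) = Mul(2, Pow(U, 2)) (Function('L')(U) = Add(Add(Pow(U, 2), Pow(U, 2)), 0) = Add(Mul(2, Pow(U, 2)), 0) = Mul(2, Pow(U, 2)))
Mul(Add(Function('L')(-9), -143), Add(-41, Function('o')(-12))) = Mul(Add(Mul(2, Pow(-9, 2)), -143), Add(-41, Mul(-2, -12))) = Mul(Add(Mul(2, 81), -143), Add(-41, 24)) = Mul(Add(162, -143), -17) = Mul(19, -17) = -323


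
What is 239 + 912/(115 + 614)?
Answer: 58381/243 ≈ 240.25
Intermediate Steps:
239 + 912/(115 + 614) = 239 + 912/729 = 239 + 912*(1/729) = 239 + 304/243 = 58381/243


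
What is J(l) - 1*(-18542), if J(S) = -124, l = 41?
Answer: 18418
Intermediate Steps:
J(l) - 1*(-18542) = -124 - 1*(-18542) = -124 + 18542 = 18418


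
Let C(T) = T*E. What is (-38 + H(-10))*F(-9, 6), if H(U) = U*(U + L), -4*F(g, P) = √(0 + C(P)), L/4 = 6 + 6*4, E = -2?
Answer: 569*I*√3 ≈ 985.54*I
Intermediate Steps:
C(T) = -2*T (C(T) = T*(-2) = -2*T)
L = 120 (L = 4*(6 + 6*4) = 4*(6 + 24) = 4*30 = 120)
F(g, P) = -√2*√(-P)/4 (F(g, P) = -√(0 - 2*P)/4 = -√2*√(-P)/4)
H(U) = U*(120 + U) (H(U) = U*(U + 120) = U*(120 + U))
(-38 + H(-10))*F(-9, 6) = (-38 - 10*(120 - 10))*(-√2*√(-1*6)/4) = (-38 - 10*110)*(-√2*√(-6)/4) = (-38 - 1100)*(-√2*I*√6/4) = -(-569)*I*√3 = 569*I*√3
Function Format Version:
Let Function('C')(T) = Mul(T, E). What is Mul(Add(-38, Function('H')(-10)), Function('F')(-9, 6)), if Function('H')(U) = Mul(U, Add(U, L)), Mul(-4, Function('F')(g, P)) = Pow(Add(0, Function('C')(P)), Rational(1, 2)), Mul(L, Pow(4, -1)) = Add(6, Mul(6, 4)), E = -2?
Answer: Mul(569, I, Pow(3, Rational(1, 2))) ≈ Mul(985.54, I)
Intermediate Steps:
Function('C')(T) = Mul(-2, T) (Function('C')(T) = Mul(T, -2) = Mul(-2, T))
L = 120 (L = Mul(4, Add(6, Mul(6, 4))) = Mul(4, Add(6, 24)) = Mul(4, 30) = 120)
Function('F')(g, P) = Mul(Rational(-1, 4), Pow(2, Rational(1, 2)), Pow(Mul(-1, P), Rational(1, 2))) (Function('F')(g, P) = Mul(Rational(-1, 4), Pow(Add(0, Mul(-2, P)), Rational(1, 2))) = Mul(Rational(-1, 4), Pow(Mul(-2, P), Rational(1, 2))) = Mul(Rational(-1, 4), Mul(Pow(2, Rational(1, 2)), Pow(Mul(-1, P), Rational(1, 2)))) = Mul(Rational(-1, 4), Pow(2, Rational(1, 2)), Pow(Mul(-1, P), Rational(1, 2))))
Function('H')(U) = Mul(U, Add(120, U)) (Function('H')(U) = Mul(U, Add(U, 120)) = Mul(U, Add(120, U)))
Mul(Add(-38, Function('H')(-10)), Function('F')(-9, 6)) = Mul(Add(-38, Mul(-10, Add(120, -10))), Mul(Rational(-1, 4), Pow(2, Rational(1, 2)), Pow(Mul(-1, 6), Rational(1, 2)))) = Mul(Add(-38, Mul(-10, 110)), Mul(Rational(-1, 4), Pow(2, Rational(1, 2)), Pow(-6, Rational(1, 2)))) = Mul(Add(-38, -1100), Mul(Rational(-1, 4), Pow(2, Rational(1, 2)), Mul(I, Pow(6, Rational(1, 2))))) = Mul(-1138, Mul(Rational(-1, 2), I, Pow(3, Rational(1, 2)))) = Mul(569, I, Pow(3, Rational(1, 2)))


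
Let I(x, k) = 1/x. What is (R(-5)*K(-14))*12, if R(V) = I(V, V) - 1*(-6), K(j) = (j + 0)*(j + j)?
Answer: 136416/5 ≈ 27283.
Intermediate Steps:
K(j) = 2*j**2 (K(j) = j*(2*j) = 2*j**2)
R(V) = 6 + 1/V (R(V) = 1/V - 1*(-6) = 1/V + 6 = 6 + 1/V)
(R(-5)*K(-14))*12 = ((6 + 1/(-5))*(2*(-14)**2))*12 = ((6 - 1/5)*(2*196))*12 = ((29/5)*392)*12 = (11368/5)*12 = 136416/5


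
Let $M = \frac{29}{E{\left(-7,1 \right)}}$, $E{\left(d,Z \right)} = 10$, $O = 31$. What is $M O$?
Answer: $\frac{899}{10} \approx 89.9$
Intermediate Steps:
$M = \frac{29}{10} \approx 2.9$
$M O = \frac{29}{10} \cdot 31 = \frac{899}{10}$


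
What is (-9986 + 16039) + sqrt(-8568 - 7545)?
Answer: 6053 + I*sqrt(16113) ≈ 6053.0 + 126.94*I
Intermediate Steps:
(-9986 + 16039) + sqrt(-8568 - 7545) = 6053 + sqrt(-16113) = 6053 + I*sqrt(16113)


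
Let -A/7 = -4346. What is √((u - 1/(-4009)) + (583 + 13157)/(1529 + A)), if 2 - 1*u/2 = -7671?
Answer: 5*√10071829959232596359/128091559 ≈ 123.88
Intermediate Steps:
A = 30422 (A = -7*(-4346) = 30422)
u = 15346 (u = 4 - 2*(-7671) = 4 + 15342 = 15346)
√((u - 1/(-4009)) + (583 + 13157)/(1529 + A)) = √((15346 - 1/(-4009)) + (583 + 13157)/(1529 + 30422)) = √((15346 - 1*(-1/4009)) + 13740/31951) = √((15346 + 1/4009) + 13740*(1/31951)) = √(61522115/4009 + 13740/31951) = √(1965748180025/128091559) = 5*√10071829959232596359/128091559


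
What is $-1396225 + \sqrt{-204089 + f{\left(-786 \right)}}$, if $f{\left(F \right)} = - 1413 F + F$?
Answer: $-1396225 + \sqrt{905743} \approx -1.3953 \cdot 10^{6}$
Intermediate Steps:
$f{\left(F \right)} = - 1412 F$
$-1396225 + \sqrt{-204089 + f{\left(-786 \right)}} = -1396225 + \sqrt{-204089 - -1109832} = -1396225 + \sqrt{-204089 + 1109832} = -1396225 + \sqrt{905743}$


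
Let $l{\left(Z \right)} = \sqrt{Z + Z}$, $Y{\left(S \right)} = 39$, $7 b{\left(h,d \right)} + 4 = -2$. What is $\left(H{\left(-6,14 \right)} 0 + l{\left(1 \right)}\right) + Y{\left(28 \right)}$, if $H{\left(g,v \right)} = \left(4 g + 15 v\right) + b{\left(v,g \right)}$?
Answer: $39 + \sqrt{2} \approx 40.414$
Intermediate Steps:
$b{\left(h,d \right)} = - \frac{6}{7}$ ($b{\left(h,d \right)} = - \frac{4}{7} + \frac{1}{7} \left(-2\right) = - \frac{4}{7} - \frac{2}{7} = - \frac{6}{7}$)
$H{\left(g,v \right)} = - \frac{6}{7} + 4 g + 15 v$ ($H{\left(g,v \right)} = \left(4 g + 15 v\right) - \frac{6}{7} = - \frac{6}{7} + 4 g + 15 v$)
$l{\left(Z \right)} = \sqrt{2} \sqrt{Z}$ ($l{\left(Z \right)} = \sqrt{2 Z} = \sqrt{2} \sqrt{Z}$)
$\left(H{\left(-6,14 \right)} 0 + l{\left(1 \right)}\right) + Y{\left(28 \right)} = \left(\left(- \frac{6}{7} + 4 \left(-6\right) + 15 \cdot 14\right) 0 + \sqrt{2} \sqrt{1}\right) + 39 = \left(\left(- \frac{6}{7} - 24 + 210\right) 0 + \sqrt{2} \cdot 1\right) + 39 = \left(\frac{1296}{7} \cdot 0 + \sqrt{2}\right) + 39 = \left(0 + \sqrt{2}\right) + 39 = \sqrt{2} + 39 = 39 + \sqrt{2}$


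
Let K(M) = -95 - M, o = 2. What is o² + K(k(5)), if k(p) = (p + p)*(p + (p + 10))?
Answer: -291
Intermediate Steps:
k(p) = 2*p*(10 + 2*p) (k(p) = (2*p)*(p + (10 + p)) = (2*p)*(10 + 2*p) = 2*p*(10 + 2*p))
o² + K(k(5)) = 2² + (-95 - 4*5*(5 + 5)) = 4 + (-95 - 4*5*10) = 4 + (-95 - 1*200) = 4 + (-95 - 200) = 4 - 295 = -291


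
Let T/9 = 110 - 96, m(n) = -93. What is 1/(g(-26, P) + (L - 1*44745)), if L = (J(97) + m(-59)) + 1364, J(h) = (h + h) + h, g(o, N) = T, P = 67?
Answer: -1/43057 ≈ -2.3225e-5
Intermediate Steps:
T = 126 (T = 9*(110 - 96) = 9*14 = 126)
g(o, N) = 126
J(h) = 3*h (J(h) = 2*h + h = 3*h)
L = 1562 (L = (3*97 - 93) + 1364 = (291 - 93) + 1364 = 198 + 1364 = 1562)
1/(g(-26, P) + (L - 1*44745)) = 1/(126 + (1562 - 1*44745)) = 1/(126 + (1562 - 44745)) = 1/(126 - 43183) = 1/(-43057) = -1/43057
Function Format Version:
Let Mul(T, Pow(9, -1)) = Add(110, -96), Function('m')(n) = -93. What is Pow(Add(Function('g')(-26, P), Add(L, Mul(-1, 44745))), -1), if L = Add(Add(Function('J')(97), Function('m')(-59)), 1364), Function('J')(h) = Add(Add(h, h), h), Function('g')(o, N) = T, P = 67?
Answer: Rational(-1, 43057) ≈ -2.3225e-5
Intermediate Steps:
T = 126 (T = Mul(9, Add(110, -96)) = Mul(9, 14) = 126)
Function('g')(o, N) = 126
Function('J')(h) = Mul(3, h) (Function('J')(h) = Add(Mul(2, h), h) = Mul(3, h))
L = 1562 (L = Add(Add(Mul(3, 97), -93), 1364) = Add(Add(291, -93), 1364) = Add(198, 1364) = 1562)
Pow(Add(Function('g')(-26, P), Add(L, Mul(-1, 44745))), -1) = Pow(Add(126, Add(1562, Mul(-1, 44745))), -1) = Pow(Add(126, Add(1562, -44745)), -1) = Pow(Add(126, -43183), -1) = Pow(-43057, -1) = Rational(-1, 43057)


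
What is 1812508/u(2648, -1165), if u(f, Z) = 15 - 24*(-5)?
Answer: 1812508/135 ≈ 13426.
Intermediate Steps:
u(f, Z) = 135 (u(f, Z) = 15 + 120 = 135)
1812508/u(2648, -1165) = 1812508/135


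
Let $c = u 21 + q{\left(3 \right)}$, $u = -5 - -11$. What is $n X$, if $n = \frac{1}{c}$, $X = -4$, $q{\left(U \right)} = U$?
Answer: $- \frac{4}{129} \approx -0.031008$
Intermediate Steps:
$u = 6$ ($u = -5 + 11 = 6$)
$c = 129$ ($c = 6 \cdot 21 + 3 = 126 + 3 = 129$)
$n = \frac{1}{129} \approx 0.0077519$
$n X = \frac{1}{129} \left(-4\right) = - \frac{4}{129}$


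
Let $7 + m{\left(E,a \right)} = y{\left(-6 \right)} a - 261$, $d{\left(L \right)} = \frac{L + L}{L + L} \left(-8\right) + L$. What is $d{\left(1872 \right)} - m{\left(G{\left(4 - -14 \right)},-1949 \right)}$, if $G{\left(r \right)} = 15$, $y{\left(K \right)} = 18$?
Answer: $37214$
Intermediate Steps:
$d{\left(L \right)} = -8 + L$ ($d{\left(L \right)} = \frac{2 L}{2 L} \left(-8\right) + L = 2 L \frac{1}{2 L} \left(-8\right) + L = 1 \left(-8\right) + L = -8 + L$)
$m{\left(E,a \right)} = -268 + 18 a$ ($m{\left(E,a \right)} = -7 + \left(18 a - 261\right) = -7 + \left(-261 + 18 a\right) = -268 + 18 a$)
$d{\left(1872 \right)} - m{\left(G{\left(4 - -14 \right)},-1949 \right)} = \left(-8 + 1872\right) - \left(-268 + 18 \left(-1949\right)\right) = 1864 - \left(-268 - 35082\right) = 1864 - -35350 = 1864 + 35350 = 37214$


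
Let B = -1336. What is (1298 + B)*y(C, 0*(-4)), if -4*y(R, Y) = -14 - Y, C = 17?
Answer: -133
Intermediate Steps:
y(R, Y) = 7/2 + Y/4 (y(R, Y) = -(-14 - Y)/4 = 7/2 + Y/4)
(1298 + B)*y(C, 0*(-4)) = (1298 - 1336)*(7/2 + (0*(-4))/4) = -38*(7/2 + (¼)*0) = -38*(7/2 + 0) = -38*7/2 = -133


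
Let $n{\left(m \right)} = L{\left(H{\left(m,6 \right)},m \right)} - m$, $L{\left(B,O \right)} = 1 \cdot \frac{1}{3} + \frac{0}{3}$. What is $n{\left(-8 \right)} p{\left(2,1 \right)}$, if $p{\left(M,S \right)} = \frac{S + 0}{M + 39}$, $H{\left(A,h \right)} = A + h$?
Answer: $\frac{25}{123} \approx 0.20325$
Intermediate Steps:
$L{\left(B,O \right)} = \frac{1}{3}$ ($L{\left(B,O \right)} = 1 \cdot \frac{1}{3} + 0 \cdot \frac{1}{3} = \frac{1}{3} + 0 = \frac{1}{3}$)
$p{\left(M,S \right)} = \frac{S}{39 + M}$
$n{\left(m \right)} = \frac{1}{3} - m$
$n{\left(-8 \right)} p{\left(2,1 \right)} = \left(\frac{1}{3} - -8\right) 1 \frac{1}{39 + 2} = \left(\frac{1}{3} + 8\right) 1 \cdot \frac{1}{41} = \frac{25 \cdot 1 \cdot \frac{1}{41}}{3} = \frac{25}{3} \cdot \frac{1}{41} = \frac{25}{123}$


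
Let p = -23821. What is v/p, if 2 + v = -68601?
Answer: 68603/23821 ≈ 2.8799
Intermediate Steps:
v = -68603 (v = -2 - 68601 = -68603)
v/p = -68603/(-23821) = -68603*(-1/23821) = 68603/23821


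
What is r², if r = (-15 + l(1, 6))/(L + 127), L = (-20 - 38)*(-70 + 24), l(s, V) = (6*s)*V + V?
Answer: 729/7812025 ≈ 9.3318e-5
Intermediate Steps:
l(s, V) = V + 6*V*s (l(s, V) = 6*V*s + V = V + 6*V*s)
L = 2668 (L = -58*(-46) = 2668)
r = 27/2795 (r = (-15 + 6*(1 + 6*1))/(2668 + 127) = (-15 + 6*(1 + 6))/2795 = (-15 + 6*7)*(1/2795) = (-15 + 42)*(1/2795) = 27*(1/2795) = 27/2795 ≈ 0.0096601)
r² = (27/2795)² = 729/7812025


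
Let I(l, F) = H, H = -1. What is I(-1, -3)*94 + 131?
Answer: 37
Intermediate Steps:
I(l, F) = -1
I(-1, -3)*94 + 131 = -1*94 + 131 = -94 + 131 = 37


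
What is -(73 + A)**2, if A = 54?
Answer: -16129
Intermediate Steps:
-(73 + A)**2 = -(73 + 54)**2 = -1*127**2 = -1*16129 = -16129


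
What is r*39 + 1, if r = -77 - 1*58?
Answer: -5264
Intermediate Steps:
r = -135 (r = -77 - 58 = -135)
r*39 + 1 = -135*39 + 1 = -5265 + 1 = -5264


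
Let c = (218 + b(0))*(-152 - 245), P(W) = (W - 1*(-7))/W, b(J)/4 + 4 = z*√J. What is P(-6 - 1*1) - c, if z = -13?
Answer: 80194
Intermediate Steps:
b(J) = -16 - 52*√J (b(J) = -16 + 4*(-13*√J) = -16 - 52*√J)
P(W) = (7 + W)/W (P(W) = (W + 7)/W = (7 + W)/W)
c = -80194 (c = (218 + (-16 - 52*√0))*(-152 - 245) = (218 + (-16 - 52*0))*(-397) = (218 + (-16 + 0))*(-397) = (218 - 16)*(-397) = 202*(-397) = -80194)
P(-6 - 1*1) - c = (7 + (-6 - 1*1))/(-6 - 1*1) - 1*(-80194) = (7 + (-6 - 1))/(-6 - 1) + 80194 = (7 - 7)/(-7) + 80194 = -⅐*0 + 80194 = 0 + 80194 = 80194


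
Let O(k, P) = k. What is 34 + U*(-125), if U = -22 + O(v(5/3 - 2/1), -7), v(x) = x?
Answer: 8477/3 ≈ 2825.7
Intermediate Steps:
U = -67/3 (U = -22 + (5/3 - 2/1) = -22 + (5*(1/3) - 2*1) = -22 + (5/3 - 2) = -22 - 1/3 = -67/3 ≈ -22.333)
34 + U*(-125) = 34 - 67/3*(-125) = 34 + 8375/3 = 8477/3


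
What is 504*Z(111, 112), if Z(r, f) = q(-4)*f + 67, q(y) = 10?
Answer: 598248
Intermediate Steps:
Z(r, f) = 67 + 10*f (Z(r, f) = 10*f + 67 = 67 + 10*f)
504*Z(111, 112) = 504*(67 + 10*112) = 504*(67 + 1120) = 504*1187 = 598248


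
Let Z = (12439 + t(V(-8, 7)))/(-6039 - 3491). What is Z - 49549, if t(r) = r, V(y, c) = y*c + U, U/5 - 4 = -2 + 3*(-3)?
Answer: -236107159/4765 ≈ -49550.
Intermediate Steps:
U = -35 (U = 20 + 5*(-2 + 3*(-3)) = 20 + 5*(-2 - 9) = 20 + 5*(-11) = 20 - 55 = -35)
V(y, c) = -35 + c*y (V(y, c) = y*c - 35 = c*y - 35 = -35 + c*y)
Z = -6174/4765 (Z = (12439 + (-35 + 7*(-8)))/(-6039 - 3491) = (12439 + (-35 - 56))/(-9530) = (12439 - 91)*(-1/9530) = 12348*(-1/9530) = -6174/4765 ≈ -1.2957)
Z - 49549 = -6174/4765 - 49549 = -236107159/4765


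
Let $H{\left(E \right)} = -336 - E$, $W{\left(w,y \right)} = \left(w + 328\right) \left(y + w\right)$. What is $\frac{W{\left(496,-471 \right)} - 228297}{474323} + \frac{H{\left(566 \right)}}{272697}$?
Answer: $- \frac{57066188155}{129346459131} \approx -0.44119$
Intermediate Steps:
$W{\left(w,y \right)} = \left(328 + w\right) \left(w + y\right)$
$\frac{W{\left(496,-471 \right)} - 228297}{474323} + \frac{H{\left(566 \right)}}{272697} = \frac{\left(496^{2} + 328 \cdot 496 + 328 \left(-471\right) + 496 \left(-471\right)\right) - 228297}{474323} + \frac{-336 - 566}{272697} = \left(\left(246016 + 162688 - 154488 - 233616\right) - 228297\right) \frac{1}{474323} + \left(-336 - 566\right) \frac{1}{272697} = \left(20600 - 228297\right) \frac{1}{474323} - \frac{902}{272697} = \left(-207697\right) \frac{1}{474323} - \frac{902}{272697} = - \frac{207697}{474323} - \frac{902}{272697} = - \frac{57066188155}{129346459131}$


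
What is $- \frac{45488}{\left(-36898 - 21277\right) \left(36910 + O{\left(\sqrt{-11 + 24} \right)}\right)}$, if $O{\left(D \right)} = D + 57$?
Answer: $\frac{420388724}{19874893561575} - \frac{11372 \sqrt{13}}{19874893561575} \approx 2.115 \cdot 10^{-5}$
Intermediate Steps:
$O{\left(D \right)} = 57 + D$
$- \frac{45488}{\left(-36898 - 21277\right) \left(36910 + O{\left(\sqrt{-11 + 24} \right)}\right)} = - \frac{45488}{\left(-36898 - 21277\right) \left(36910 + \left(57 + \sqrt{-11 + 24}\right)\right)} = - \frac{45488}{\left(-36898 - 21277\right) \left(36910 + \left(57 + \sqrt{13}\right)\right)} = - \frac{45488}{\left(-58175\right) \left(36967 + \sqrt{13}\right)} = - \frac{45488}{-2150555225 - 58175 \sqrt{13}}$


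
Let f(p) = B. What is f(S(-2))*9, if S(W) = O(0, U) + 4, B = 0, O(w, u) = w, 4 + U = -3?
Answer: 0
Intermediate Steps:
U = -7 (U = -4 - 3 = -7)
S(W) = 4 (S(W) = 0 + 4 = 4)
f(p) = 0
f(S(-2))*9 = 0*9 = 0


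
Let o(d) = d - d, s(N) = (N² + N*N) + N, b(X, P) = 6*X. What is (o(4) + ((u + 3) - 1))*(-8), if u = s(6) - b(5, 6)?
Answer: -400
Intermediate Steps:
s(N) = N + 2*N² (s(N) = (N² + N²) + N = 2*N² + N = N + 2*N²)
o(d) = 0
u = 48 (u = 6*(1 + 2*6) - 6*5 = 6*(1 + 12) - 1*30 = 6*13 - 30 = 78 - 30 = 48)
(o(4) + ((u + 3) - 1))*(-8) = (0 + ((48 + 3) - 1))*(-8) = (0 + (51 - 1))*(-8) = (0 + 50)*(-8) = 50*(-8) = -400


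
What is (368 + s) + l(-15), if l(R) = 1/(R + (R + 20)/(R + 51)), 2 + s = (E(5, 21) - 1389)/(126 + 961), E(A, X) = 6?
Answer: 212066433/581545 ≈ 364.66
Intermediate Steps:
s = -3557/1087 (s = -2 + (6 - 1389)/(126 + 961) = -2 - 1383/1087 = -3557/1087 ≈ -3.2723)
l(R) = 1/(R + (20 + R)/(51 + R))
(368 + s) + l(-15) = (368 - 3557/1087) + (51 - 15)/(20 + (-15)² + 52*(-15)) = 396459/1087 + 36/(20 + 225 - 780) = 396459/1087 + 36/(-535) = 396459/1087 - 1/535*36 = 396459/1087 - 36/535 = 212066433/581545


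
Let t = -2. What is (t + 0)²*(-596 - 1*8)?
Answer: -2416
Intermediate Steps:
(t + 0)²*(-596 - 1*8) = (-2 + 0)²*(-596 - 1*8) = (-2)²*(-596 - 8) = 4*(-604) = -2416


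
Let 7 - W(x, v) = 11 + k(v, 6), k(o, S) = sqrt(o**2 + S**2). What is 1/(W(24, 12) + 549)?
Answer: 109/59369 + 6*sqrt(5)/296845 ≈ 0.0018812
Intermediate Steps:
k(o, S) = sqrt(S**2 + o**2)
W(x, v) = -4 - sqrt(36 + v**2) (W(x, v) = 7 - (11 + sqrt(6**2 + v**2)) = 7 - (11 + sqrt(36 + v**2)) = 7 + (-11 - sqrt(36 + v**2)) = -4 - sqrt(36 + v**2))
1/(W(24, 12) + 549) = 1/((-4 - sqrt(36 + 12**2)) + 549) = 1/((-4 - sqrt(36 + 144)) + 549) = 1/((-4 - sqrt(180)) + 549) = 1/((-4 - 6*sqrt(5)) + 549) = 1/(545 - 6*sqrt(5))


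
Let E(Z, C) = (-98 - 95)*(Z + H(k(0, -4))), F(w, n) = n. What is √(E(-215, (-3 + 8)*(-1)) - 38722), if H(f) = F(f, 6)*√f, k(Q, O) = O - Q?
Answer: √(2773 - 2316*I) ≈ 56.506 - 20.493*I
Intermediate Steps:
H(f) = 6*√f
E(Z, C) = -2316*I - 193*Z (E(Z, C) = (-98 - 95)*(Z + 6*√(-4 - 1*0)) = -193*(Z + 6*√(-4 + 0)) = -193*(Z + 6*√(-4)) = -193*(Z + 6*(2*I)) = -193*(Z + 12*I) = -2316*I - 193*Z)
√(E(-215, (-3 + 8)*(-1)) - 38722) = √((-2316*I - 193*(-215)) - 38722) = √((-2316*I + 41495) - 38722) = √((41495 - 2316*I) - 38722) = √(2773 - 2316*I)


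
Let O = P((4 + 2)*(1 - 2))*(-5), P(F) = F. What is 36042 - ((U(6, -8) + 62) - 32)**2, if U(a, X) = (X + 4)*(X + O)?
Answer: 32678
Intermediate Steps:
O = 30 (O = ((4 + 2)*(1 - 2))*(-5) = (6*(-1))*(-5) = -6*(-5) = 30)
U(a, X) = (4 + X)*(30 + X) (U(a, X) = (X + 4)*(X + 30) = (4 + X)*(30 + X))
36042 - ((U(6, -8) + 62) - 32)**2 = 36042 - (((120 + (-8)**2 + 34*(-8)) + 62) - 32)**2 = 36042 - (((120 + 64 - 272) + 62) - 32)**2 = 36042 - ((-88 + 62) - 32)**2 = 36042 - (-26 - 32)**2 = 36042 - 1*(-58)**2 = 36042 - 1*3364 = 36042 - 3364 = 32678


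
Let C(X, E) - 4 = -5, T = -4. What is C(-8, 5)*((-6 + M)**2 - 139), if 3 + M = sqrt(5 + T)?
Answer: 75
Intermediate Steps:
C(X, E) = -1 (C(X, E) = 4 - 5 = -1)
M = -2 (M = -3 + sqrt(5 - 4) = -3 + sqrt(1) = -3 + 1 = -2)
C(-8, 5)*((-6 + M)**2 - 139) = -((-6 - 2)**2 - 139) = -((-8)**2 - 139) = -(64 - 139) = -1*(-75) = 75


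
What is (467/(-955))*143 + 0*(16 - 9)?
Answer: -66781/955 ≈ -69.928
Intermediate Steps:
(467/(-955))*143 + 0*(16 - 9) = (467*(-1/955))*143 + 0*7 = -467/955*143 + 0 = -66781/955 + 0 = -66781/955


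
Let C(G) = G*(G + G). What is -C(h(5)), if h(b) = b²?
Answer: -1250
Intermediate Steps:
C(G) = 2*G² (C(G) = G*(2*G) = 2*G²)
-C(h(5)) = -2*(5²)² = -2*25² = -2*625 = -1*1250 = -1250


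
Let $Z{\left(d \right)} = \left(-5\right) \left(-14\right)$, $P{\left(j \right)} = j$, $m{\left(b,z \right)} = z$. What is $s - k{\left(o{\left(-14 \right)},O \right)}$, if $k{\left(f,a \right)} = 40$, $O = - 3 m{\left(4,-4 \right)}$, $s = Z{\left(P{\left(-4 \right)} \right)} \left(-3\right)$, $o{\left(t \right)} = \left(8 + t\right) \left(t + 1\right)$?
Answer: $-250$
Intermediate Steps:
$Z{\left(d \right)} = 70$
$o{\left(t \right)} = \left(1 + t\right) \left(8 + t\right)$ ($o{\left(t \right)} = \left(8 + t\right) \left(1 + t\right) = \left(1 + t\right) \left(8 + t\right)$)
$s = -210$ ($s = 70 \left(-3\right) = -210$)
$O = 12$ ($O = \left(-3\right) \left(-4\right) = 12$)
$s - k{\left(o{\left(-14 \right)},O \right)} = -210 - 40 = -250$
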